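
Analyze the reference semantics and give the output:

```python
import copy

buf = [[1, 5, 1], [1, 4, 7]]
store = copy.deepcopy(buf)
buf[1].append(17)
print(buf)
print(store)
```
[[1, 5, 1], [1, 4, 7, 17]]
[[1, 5, 1], [1, 4, 7]]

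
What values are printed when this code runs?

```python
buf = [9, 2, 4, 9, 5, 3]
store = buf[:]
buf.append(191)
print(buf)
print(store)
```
[9, 2, 4, 9, 5, 3, 191]
[9, 2, 4, 9, 5, 3]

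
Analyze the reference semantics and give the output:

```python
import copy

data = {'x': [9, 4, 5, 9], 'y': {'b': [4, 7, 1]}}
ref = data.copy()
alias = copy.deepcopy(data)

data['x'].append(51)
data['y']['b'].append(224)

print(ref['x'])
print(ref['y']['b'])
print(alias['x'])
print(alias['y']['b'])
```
[9, 4, 5, 9, 51]
[4, 7, 1, 224]
[9, 4, 5, 9]
[4, 7, 1]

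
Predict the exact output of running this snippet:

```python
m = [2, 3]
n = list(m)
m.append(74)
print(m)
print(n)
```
[2, 3, 74]
[2, 3]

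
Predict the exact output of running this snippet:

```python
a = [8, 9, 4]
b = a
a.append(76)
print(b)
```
[8, 9, 4, 76]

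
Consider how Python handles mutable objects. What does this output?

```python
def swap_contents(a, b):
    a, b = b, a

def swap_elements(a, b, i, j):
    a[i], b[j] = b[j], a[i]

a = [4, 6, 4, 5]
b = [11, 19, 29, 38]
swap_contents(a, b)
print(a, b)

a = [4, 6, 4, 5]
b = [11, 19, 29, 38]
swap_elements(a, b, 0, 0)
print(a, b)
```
[4, 6, 4, 5] [11, 19, 29, 38]
[11, 6, 4, 5] [4, 19, 29, 38]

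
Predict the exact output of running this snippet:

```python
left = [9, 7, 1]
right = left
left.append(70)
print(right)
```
[9, 7, 1, 70]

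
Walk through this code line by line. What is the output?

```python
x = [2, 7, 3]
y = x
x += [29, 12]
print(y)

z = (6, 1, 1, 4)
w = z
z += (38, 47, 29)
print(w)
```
[2, 7, 3, 29, 12]
(6, 1, 1, 4)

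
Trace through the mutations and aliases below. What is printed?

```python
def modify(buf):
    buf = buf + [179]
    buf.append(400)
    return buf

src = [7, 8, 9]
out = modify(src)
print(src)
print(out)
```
[7, 8, 9]
[7, 8, 9, 179, 400]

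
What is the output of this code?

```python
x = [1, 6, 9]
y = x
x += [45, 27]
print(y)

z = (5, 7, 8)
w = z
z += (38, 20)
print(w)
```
[1, 6, 9, 45, 27]
(5, 7, 8)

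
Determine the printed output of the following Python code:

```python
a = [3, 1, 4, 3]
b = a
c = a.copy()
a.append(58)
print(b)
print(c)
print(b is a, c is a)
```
[3, 1, 4, 3, 58]
[3, 1, 4, 3]
True False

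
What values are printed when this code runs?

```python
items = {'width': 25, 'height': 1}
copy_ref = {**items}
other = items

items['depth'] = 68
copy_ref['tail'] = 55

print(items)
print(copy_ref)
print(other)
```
{'width': 25, 'height': 1, 'depth': 68}
{'width': 25, 'height': 1, 'tail': 55}
{'width': 25, 'height': 1, 'depth': 68}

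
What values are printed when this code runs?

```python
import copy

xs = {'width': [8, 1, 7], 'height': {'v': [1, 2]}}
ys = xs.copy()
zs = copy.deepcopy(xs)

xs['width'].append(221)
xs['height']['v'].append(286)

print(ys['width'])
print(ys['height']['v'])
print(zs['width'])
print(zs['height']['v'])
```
[8, 1, 7, 221]
[1, 2, 286]
[8, 1, 7]
[1, 2]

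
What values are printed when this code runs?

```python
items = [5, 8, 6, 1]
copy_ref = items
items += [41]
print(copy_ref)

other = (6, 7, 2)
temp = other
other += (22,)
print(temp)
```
[5, 8, 6, 1, 41]
(6, 7, 2)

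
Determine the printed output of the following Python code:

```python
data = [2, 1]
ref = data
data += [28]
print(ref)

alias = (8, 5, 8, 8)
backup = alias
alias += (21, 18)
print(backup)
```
[2, 1, 28]
(8, 5, 8, 8)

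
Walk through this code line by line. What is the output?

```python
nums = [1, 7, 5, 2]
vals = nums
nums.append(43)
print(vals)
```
[1, 7, 5, 2, 43]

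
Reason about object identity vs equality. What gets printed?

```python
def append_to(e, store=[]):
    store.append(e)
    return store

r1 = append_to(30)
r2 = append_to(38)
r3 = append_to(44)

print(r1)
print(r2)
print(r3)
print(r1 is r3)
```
[30, 38, 44]
[30, 38, 44]
[30, 38, 44]
True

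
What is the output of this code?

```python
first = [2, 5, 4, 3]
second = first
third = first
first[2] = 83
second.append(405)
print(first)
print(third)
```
[2, 5, 83, 3, 405]
[2, 5, 83, 3, 405]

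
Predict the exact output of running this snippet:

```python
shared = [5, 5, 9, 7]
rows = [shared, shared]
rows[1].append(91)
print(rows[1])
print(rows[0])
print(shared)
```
[5, 5, 9, 7, 91]
[5, 5, 9, 7, 91]
[5, 5, 9, 7, 91]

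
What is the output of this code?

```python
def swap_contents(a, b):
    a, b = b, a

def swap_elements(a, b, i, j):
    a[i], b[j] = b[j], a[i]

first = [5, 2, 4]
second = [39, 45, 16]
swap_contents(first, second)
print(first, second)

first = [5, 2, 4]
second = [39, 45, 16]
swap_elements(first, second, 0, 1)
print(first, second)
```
[5, 2, 4] [39, 45, 16]
[45, 2, 4] [39, 5, 16]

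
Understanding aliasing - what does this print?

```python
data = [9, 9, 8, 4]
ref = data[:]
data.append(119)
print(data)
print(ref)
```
[9, 9, 8, 4, 119]
[9, 9, 8, 4]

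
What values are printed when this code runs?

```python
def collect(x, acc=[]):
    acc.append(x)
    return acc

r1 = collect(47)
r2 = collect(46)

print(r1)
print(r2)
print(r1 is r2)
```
[47, 46]
[47, 46]
True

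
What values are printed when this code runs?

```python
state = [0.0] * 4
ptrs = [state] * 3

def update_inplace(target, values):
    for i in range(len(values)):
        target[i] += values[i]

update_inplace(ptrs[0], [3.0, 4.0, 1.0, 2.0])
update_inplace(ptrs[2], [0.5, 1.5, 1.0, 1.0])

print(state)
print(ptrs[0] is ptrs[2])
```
[3.5, 5.5, 2.0, 3.0]
True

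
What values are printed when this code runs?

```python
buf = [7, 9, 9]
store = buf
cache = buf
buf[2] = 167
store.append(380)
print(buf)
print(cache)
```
[7, 9, 167, 380]
[7, 9, 167, 380]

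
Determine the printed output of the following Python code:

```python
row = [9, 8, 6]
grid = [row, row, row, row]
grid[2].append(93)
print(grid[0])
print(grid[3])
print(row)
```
[9, 8, 6, 93]
[9, 8, 6, 93]
[9, 8, 6, 93]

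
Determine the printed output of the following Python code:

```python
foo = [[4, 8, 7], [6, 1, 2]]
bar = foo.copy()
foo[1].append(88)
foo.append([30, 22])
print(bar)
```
[[4, 8, 7], [6, 1, 2, 88]]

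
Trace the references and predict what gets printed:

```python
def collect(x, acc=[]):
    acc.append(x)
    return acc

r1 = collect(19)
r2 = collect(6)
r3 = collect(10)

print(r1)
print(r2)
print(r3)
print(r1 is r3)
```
[19, 6, 10]
[19, 6, 10]
[19, 6, 10]
True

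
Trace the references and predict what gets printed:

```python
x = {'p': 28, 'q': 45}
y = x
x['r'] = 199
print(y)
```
{'p': 28, 'q': 45, 'r': 199}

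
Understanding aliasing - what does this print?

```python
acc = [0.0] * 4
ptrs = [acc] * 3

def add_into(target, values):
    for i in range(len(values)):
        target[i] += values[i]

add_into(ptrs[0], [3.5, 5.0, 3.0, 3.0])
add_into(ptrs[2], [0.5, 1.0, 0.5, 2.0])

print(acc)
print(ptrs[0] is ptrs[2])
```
[4.0, 6.0, 3.5, 5.0]
True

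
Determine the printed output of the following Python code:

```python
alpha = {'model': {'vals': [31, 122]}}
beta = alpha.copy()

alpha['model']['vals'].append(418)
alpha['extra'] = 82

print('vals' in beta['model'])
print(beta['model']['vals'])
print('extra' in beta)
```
True
[31, 122, 418]
False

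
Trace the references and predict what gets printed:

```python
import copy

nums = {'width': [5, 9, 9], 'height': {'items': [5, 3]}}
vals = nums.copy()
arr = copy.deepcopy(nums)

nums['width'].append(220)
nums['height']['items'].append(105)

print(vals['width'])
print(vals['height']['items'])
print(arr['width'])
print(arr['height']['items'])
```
[5, 9, 9, 220]
[5, 3, 105]
[5, 9, 9]
[5, 3]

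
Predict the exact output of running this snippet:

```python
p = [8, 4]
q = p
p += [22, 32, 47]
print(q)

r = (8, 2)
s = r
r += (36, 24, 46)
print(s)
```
[8, 4, 22, 32, 47]
(8, 2)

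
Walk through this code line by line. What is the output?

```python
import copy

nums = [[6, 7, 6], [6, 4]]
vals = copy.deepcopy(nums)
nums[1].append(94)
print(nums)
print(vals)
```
[[6, 7, 6], [6, 4, 94]]
[[6, 7, 6], [6, 4]]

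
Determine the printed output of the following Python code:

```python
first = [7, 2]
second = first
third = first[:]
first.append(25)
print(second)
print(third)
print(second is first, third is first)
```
[7, 2, 25]
[7, 2]
True False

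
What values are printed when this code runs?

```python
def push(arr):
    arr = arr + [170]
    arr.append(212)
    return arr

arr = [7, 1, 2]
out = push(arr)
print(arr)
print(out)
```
[7, 1, 2]
[7, 1, 2, 170, 212]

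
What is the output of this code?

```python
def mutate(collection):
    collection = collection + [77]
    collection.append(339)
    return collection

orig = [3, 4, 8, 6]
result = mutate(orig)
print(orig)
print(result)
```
[3, 4, 8, 6]
[3, 4, 8, 6, 77, 339]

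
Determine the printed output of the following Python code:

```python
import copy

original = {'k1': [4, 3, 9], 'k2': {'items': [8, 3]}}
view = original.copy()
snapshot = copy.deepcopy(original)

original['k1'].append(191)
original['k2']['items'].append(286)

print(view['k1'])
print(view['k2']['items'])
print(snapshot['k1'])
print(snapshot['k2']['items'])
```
[4, 3, 9, 191]
[8, 3, 286]
[4, 3, 9]
[8, 3]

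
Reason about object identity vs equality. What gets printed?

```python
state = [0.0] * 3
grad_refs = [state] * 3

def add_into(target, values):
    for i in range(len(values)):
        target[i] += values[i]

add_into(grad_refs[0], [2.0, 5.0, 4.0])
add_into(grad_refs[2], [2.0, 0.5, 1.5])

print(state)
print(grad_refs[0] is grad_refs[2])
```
[4.0, 5.5, 5.5]
True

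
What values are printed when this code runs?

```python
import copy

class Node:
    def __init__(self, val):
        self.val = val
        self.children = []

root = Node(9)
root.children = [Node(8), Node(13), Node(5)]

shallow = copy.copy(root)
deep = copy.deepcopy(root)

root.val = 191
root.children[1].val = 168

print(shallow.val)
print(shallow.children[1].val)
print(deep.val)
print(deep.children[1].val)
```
9
168
9
13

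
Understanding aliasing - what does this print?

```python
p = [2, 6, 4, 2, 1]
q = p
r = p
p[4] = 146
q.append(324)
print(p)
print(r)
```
[2, 6, 4, 2, 146, 324]
[2, 6, 4, 2, 146, 324]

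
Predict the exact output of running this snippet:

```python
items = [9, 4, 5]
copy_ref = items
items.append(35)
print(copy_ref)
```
[9, 4, 5, 35]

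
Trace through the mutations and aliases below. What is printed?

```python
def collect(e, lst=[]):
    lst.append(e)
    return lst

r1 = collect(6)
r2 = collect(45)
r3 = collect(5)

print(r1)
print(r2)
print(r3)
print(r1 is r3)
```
[6, 45, 5]
[6, 45, 5]
[6, 45, 5]
True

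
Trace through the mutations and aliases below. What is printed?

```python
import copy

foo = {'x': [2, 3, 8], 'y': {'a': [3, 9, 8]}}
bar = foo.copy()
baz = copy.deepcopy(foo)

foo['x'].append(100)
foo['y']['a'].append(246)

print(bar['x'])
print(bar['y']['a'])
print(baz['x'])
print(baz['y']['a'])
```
[2, 3, 8, 100]
[3, 9, 8, 246]
[2, 3, 8]
[3, 9, 8]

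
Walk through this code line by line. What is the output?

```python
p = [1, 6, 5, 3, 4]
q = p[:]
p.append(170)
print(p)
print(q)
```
[1, 6, 5, 3, 4, 170]
[1, 6, 5, 3, 4]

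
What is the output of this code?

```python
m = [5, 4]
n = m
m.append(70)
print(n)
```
[5, 4, 70]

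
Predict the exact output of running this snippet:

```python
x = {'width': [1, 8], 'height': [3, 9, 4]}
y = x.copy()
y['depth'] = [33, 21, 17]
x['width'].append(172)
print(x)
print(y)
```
{'width': [1, 8, 172], 'height': [3, 9, 4]}
{'width': [1, 8, 172], 'height': [3, 9, 4], 'depth': [33, 21, 17]}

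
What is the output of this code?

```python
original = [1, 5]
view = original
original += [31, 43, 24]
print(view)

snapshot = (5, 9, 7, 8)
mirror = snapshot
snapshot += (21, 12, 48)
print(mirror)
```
[1, 5, 31, 43, 24]
(5, 9, 7, 8)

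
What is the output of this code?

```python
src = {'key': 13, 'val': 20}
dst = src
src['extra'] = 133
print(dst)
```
{'key': 13, 'val': 20, 'extra': 133}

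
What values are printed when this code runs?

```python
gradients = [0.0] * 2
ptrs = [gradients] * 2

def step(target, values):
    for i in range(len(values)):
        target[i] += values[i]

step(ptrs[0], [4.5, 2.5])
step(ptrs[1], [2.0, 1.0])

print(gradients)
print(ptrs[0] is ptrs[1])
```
[6.5, 3.5]
True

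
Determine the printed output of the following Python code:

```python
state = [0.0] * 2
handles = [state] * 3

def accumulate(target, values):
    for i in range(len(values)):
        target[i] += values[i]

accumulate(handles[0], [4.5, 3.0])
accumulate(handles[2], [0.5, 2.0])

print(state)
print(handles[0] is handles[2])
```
[5.0, 5.0]
True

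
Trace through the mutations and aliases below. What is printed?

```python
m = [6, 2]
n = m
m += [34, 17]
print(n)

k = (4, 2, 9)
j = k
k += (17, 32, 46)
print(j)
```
[6, 2, 34, 17]
(4, 2, 9)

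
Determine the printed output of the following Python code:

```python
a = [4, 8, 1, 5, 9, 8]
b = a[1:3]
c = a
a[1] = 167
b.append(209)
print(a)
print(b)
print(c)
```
[4, 167, 1, 5, 9, 8]
[8, 1, 209]
[4, 167, 1, 5, 9, 8]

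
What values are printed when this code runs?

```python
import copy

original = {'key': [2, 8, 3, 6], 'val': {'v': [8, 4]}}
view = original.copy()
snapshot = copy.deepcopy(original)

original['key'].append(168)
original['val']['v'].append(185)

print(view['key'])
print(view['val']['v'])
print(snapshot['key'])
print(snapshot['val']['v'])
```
[2, 8, 3, 6, 168]
[8, 4, 185]
[2, 8, 3, 6]
[8, 4]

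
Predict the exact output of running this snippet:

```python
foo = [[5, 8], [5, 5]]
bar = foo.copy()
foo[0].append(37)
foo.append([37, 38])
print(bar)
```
[[5, 8, 37], [5, 5]]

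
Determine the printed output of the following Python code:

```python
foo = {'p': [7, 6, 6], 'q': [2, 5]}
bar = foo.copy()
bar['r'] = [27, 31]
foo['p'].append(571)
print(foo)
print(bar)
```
{'p': [7, 6, 6, 571], 'q': [2, 5]}
{'p': [7, 6, 6, 571], 'q': [2, 5], 'r': [27, 31]}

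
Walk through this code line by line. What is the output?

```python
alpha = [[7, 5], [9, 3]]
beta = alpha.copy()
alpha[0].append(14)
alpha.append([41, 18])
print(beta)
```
[[7, 5, 14], [9, 3]]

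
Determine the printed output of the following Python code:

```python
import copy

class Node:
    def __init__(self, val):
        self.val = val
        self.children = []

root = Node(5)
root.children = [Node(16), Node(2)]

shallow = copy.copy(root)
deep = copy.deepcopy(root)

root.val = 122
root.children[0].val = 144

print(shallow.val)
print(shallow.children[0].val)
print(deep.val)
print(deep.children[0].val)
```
5
144
5
16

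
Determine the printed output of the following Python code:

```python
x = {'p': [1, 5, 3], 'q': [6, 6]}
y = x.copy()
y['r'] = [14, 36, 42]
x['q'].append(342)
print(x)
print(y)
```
{'p': [1, 5, 3], 'q': [6, 6, 342]}
{'p': [1, 5, 3], 'q': [6, 6, 342], 'r': [14, 36, 42]}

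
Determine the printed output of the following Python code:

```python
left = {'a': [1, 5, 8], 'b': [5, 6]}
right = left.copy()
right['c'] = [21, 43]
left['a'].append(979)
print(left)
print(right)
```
{'a': [1, 5, 8, 979], 'b': [5, 6]}
{'a': [1, 5, 8, 979], 'b': [5, 6], 'c': [21, 43]}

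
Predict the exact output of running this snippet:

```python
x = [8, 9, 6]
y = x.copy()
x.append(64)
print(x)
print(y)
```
[8, 9, 6, 64]
[8, 9, 6]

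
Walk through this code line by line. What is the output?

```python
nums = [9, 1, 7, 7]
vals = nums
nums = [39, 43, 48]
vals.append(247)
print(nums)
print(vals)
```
[39, 43, 48]
[9, 1, 7, 7, 247]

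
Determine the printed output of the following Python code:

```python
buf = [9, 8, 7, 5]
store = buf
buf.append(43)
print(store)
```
[9, 8, 7, 5, 43]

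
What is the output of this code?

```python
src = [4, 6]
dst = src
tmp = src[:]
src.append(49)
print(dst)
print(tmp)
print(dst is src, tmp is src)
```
[4, 6, 49]
[4, 6]
True False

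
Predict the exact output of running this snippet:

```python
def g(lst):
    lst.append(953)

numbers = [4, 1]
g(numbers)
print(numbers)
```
[4, 1, 953]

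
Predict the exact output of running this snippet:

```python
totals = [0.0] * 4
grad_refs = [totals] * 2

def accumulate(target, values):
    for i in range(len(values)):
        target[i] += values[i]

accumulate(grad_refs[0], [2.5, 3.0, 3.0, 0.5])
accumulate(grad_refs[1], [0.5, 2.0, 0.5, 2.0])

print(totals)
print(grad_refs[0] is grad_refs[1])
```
[3.0, 5.0, 3.5, 2.5]
True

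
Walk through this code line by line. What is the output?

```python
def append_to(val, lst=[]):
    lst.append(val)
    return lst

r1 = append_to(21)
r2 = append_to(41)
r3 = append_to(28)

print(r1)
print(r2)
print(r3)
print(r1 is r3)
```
[21, 41, 28]
[21, 41, 28]
[21, 41, 28]
True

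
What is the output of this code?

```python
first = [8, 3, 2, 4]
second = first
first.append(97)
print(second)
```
[8, 3, 2, 4, 97]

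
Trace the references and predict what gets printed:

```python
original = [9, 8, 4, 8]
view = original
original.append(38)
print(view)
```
[9, 8, 4, 8, 38]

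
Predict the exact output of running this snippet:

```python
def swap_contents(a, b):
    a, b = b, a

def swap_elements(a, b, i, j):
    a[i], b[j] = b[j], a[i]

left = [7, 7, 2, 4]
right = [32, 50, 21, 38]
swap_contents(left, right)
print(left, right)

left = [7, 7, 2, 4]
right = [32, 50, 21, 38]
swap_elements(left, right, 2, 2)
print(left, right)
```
[7, 7, 2, 4] [32, 50, 21, 38]
[7, 7, 21, 4] [32, 50, 2, 38]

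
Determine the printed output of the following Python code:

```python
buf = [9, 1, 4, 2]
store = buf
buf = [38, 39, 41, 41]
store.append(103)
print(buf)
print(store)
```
[38, 39, 41, 41]
[9, 1, 4, 2, 103]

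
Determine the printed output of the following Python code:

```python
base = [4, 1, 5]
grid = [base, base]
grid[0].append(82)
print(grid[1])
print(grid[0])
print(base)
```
[4, 1, 5, 82]
[4, 1, 5, 82]
[4, 1, 5, 82]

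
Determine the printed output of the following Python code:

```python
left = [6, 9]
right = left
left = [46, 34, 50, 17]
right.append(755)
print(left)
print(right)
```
[46, 34, 50, 17]
[6, 9, 755]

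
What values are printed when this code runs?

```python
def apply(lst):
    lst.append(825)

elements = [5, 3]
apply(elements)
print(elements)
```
[5, 3, 825]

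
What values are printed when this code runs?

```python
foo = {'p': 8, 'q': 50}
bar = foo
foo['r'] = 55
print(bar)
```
{'p': 8, 'q': 50, 'r': 55}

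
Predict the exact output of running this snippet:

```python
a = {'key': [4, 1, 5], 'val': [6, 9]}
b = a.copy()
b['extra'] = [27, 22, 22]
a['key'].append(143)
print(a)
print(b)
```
{'key': [4, 1, 5, 143], 'val': [6, 9]}
{'key': [4, 1, 5, 143], 'val': [6, 9], 'extra': [27, 22, 22]}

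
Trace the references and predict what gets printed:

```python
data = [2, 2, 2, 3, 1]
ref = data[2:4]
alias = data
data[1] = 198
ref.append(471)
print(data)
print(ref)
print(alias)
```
[2, 198, 2, 3, 1]
[2, 3, 471]
[2, 198, 2, 3, 1]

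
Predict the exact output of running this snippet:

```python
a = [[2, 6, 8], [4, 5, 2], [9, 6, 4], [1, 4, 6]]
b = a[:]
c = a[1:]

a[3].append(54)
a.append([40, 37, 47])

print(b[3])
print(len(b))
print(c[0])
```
[1, 4, 6, 54]
4
[4, 5, 2]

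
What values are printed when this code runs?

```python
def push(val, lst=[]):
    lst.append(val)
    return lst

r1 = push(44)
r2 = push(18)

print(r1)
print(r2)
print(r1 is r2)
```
[44, 18]
[44, 18]
True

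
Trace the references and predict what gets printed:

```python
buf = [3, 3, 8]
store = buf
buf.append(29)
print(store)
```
[3, 3, 8, 29]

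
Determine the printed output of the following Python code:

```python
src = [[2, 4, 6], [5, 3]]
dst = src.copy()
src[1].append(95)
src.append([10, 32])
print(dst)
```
[[2, 4, 6], [5, 3, 95]]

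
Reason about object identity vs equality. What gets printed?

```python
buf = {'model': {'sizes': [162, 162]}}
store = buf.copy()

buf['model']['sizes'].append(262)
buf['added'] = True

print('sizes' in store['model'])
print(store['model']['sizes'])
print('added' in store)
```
True
[162, 162, 262]
False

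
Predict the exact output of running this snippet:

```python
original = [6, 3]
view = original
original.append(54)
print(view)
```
[6, 3, 54]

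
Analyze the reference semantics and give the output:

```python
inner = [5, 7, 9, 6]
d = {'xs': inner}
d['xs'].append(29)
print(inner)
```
[5, 7, 9, 6, 29]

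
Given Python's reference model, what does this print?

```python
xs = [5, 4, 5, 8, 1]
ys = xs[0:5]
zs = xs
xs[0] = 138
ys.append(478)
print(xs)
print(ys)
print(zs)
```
[138, 4, 5, 8, 1]
[5, 4, 5, 8, 1, 478]
[138, 4, 5, 8, 1]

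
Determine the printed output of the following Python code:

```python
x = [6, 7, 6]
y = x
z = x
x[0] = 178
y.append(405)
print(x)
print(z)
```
[178, 7, 6, 405]
[178, 7, 6, 405]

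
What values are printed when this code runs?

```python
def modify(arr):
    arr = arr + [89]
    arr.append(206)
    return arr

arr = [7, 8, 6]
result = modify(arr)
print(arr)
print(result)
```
[7, 8, 6]
[7, 8, 6, 89, 206]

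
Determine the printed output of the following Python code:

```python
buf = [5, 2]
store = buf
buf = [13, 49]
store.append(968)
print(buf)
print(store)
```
[13, 49]
[5, 2, 968]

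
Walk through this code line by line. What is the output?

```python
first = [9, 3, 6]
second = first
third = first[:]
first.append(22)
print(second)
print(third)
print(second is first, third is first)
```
[9, 3, 6, 22]
[9, 3, 6]
True False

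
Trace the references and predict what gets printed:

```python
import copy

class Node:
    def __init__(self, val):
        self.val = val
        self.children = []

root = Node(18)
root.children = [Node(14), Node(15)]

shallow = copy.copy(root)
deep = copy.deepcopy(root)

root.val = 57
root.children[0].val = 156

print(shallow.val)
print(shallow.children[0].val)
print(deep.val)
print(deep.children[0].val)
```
18
156
18
14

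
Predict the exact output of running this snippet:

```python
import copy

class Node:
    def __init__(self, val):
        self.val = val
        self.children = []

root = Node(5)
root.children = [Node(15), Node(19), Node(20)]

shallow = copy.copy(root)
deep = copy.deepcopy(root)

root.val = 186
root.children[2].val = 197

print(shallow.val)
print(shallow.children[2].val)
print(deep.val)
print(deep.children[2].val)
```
5
197
5
20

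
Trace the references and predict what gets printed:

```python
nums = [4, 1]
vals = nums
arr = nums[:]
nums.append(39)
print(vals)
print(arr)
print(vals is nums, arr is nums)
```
[4, 1, 39]
[4, 1]
True False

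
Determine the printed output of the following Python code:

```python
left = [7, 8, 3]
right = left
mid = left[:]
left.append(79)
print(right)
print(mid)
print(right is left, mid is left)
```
[7, 8, 3, 79]
[7, 8, 3]
True False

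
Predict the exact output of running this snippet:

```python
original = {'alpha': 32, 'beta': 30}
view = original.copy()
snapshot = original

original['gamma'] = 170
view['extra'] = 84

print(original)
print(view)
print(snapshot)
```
{'alpha': 32, 'beta': 30, 'gamma': 170}
{'alpha': 32, 'beta': 30, 'extra': 84}
{'alpha': 32, 'beta': 30, 'gamma': 170}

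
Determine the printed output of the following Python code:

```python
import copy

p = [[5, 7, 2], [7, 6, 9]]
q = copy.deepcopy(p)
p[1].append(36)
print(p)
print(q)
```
[[5, 7, 2], [7, 6, 9, 36]]
[[5, 7, 2], [7, 6, 9]]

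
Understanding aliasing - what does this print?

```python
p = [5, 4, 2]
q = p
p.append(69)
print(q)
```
[5, 4, 2, 69]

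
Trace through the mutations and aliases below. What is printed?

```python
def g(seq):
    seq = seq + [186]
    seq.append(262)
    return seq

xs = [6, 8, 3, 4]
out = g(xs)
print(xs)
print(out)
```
[6, 8, 3, 4]
[6, 8, 3, 4, 186, 262]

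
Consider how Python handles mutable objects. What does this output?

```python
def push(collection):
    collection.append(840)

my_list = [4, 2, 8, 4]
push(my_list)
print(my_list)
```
[4, 2, 8, 4, 840]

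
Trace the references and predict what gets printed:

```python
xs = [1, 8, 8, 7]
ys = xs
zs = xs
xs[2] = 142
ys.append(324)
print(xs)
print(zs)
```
[1, 8, 142, 7, 324]
[1, 8, 142, 7, 324]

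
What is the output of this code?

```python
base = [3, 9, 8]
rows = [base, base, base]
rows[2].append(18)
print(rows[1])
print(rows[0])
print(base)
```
[3, 9, 8, 18]
[3, 9, 8, 18]
[3, 9, 8, 18]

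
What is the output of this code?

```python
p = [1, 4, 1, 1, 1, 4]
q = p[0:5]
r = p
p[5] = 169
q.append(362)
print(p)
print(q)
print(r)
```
[1, 4, 1, 1, 1, 169]
[1, 4, 1, 1, 1, 362]
[1, 4, 1, 1, 1, 169]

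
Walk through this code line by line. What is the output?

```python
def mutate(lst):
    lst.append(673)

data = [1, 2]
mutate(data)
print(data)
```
[1, 2, 673]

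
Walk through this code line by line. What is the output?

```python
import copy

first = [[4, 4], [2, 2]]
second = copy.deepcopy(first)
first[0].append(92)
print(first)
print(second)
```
[[4, 4, 92], [2, 2]]
[[4, 4], [2, 2]]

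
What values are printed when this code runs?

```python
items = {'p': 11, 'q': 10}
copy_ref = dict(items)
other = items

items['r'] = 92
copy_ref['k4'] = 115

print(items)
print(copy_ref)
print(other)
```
{'p': 11, 'q': 10, 'r': 92}
{'p': 11, 'q': 10, 'k4': 115}
{'p': 11, 'q': 10, 'r': 92}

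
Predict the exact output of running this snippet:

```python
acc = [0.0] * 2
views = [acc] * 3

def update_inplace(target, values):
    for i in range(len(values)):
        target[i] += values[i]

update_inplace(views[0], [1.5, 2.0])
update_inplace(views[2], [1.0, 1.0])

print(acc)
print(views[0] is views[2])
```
[2.5, 3.0]
True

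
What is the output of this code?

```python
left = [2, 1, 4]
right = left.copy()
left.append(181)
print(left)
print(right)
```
[2, 1, 4, 181]
[2, 1, 4]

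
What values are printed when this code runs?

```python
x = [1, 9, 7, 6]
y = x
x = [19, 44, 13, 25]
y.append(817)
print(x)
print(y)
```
[19, 44, 13, 25]
[1, 9, 7, 6, 817]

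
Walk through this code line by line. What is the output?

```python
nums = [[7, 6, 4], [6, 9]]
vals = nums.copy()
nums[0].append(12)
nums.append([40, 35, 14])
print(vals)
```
[[7, 6, 4, 12], [6, 9]]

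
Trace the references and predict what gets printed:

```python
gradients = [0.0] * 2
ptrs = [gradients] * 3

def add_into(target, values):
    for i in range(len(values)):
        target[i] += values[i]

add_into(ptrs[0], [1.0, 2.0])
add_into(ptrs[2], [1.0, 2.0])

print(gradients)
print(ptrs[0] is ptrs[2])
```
[2.0, 4.0]
True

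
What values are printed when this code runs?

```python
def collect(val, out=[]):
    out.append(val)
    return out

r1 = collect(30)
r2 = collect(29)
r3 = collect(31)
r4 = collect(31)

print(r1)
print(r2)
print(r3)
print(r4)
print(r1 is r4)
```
[30, 29, 31, 31]
[30, 29, 31, 31]
[30, 29, 31, 31]
[30, 29, 31, 31]
True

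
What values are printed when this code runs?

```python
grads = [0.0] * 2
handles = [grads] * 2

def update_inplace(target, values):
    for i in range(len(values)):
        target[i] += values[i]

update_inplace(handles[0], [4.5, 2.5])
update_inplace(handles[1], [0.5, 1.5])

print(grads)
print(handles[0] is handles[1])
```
[5.0, 4.0]
True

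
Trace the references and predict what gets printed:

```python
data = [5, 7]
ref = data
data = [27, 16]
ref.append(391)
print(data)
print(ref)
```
[27, 16]
[5, 7, 391]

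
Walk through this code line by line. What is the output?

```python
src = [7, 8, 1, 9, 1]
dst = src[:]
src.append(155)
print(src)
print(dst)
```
[7, 8, 1, 9, 1, 155]
[7, 8, 1, 9, 1]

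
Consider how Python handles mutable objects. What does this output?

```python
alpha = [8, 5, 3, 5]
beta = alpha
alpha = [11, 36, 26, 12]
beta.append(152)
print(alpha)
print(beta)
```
[11, 36, 26, 12]
[8, 5, 3, 5, 152]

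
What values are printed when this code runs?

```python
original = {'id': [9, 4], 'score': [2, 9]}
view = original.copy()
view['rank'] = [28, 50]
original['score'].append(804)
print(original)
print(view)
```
{'id': [9, 4], 'score': [2, 9, 804]}
{'id': [9, 4], 'score': [2, 9, 804], 'rank': [28, 50]}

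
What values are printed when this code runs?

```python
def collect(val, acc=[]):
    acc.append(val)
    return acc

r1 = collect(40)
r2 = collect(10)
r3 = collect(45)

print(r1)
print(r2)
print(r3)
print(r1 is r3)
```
[40, 10, 45]
[40, 10, 45]
[40, 10, 45]
True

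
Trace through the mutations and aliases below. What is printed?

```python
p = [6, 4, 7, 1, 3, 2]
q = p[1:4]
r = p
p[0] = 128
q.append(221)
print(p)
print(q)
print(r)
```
[128, 4, 7, 1, 3, 2]
[4, 7, 1, 221]
[128, 4, 7, 1, 3, 2]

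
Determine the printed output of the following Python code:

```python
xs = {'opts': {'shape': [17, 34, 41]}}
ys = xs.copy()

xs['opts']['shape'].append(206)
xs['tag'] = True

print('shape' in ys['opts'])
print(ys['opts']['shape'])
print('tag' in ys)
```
True
[17, 34, 41, 206]
False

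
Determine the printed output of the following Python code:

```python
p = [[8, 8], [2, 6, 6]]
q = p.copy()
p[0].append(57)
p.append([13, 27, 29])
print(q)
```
[[8, 8, 57], [2, 6, 6]]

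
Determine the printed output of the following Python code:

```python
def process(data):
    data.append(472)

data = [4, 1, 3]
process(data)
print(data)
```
[4, 1, 3, 472]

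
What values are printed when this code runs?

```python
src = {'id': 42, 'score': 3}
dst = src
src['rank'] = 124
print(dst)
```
{'id': 42, 'score': 3, 'rank': 124}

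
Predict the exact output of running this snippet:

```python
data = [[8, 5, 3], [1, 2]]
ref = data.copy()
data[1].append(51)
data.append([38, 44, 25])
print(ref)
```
[[8, 5, 3], [1, 2, 51]]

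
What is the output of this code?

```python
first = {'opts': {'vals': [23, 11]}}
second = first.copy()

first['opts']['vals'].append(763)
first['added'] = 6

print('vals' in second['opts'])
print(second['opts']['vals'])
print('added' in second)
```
True
[23, 11, 763]
False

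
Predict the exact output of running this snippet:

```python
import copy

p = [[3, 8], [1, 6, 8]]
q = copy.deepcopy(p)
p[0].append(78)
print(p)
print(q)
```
[[3, 8, 78], [1, 6, 8]]
[[3, 8], [1, 6, 8]]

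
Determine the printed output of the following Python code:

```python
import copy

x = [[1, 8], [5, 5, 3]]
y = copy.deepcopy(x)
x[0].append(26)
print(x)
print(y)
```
[[1, 8, 26], [5, 5, 3]]
[[1, 8], [5, 5, 3]]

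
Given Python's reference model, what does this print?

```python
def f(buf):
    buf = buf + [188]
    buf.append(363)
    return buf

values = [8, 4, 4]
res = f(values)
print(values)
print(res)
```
[8, 4, 4]
[8, 4, 4, 188, 363]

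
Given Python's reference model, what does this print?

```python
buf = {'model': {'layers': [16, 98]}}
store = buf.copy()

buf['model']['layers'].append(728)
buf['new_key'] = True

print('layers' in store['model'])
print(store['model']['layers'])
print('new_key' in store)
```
True
[16, 98, 728]
False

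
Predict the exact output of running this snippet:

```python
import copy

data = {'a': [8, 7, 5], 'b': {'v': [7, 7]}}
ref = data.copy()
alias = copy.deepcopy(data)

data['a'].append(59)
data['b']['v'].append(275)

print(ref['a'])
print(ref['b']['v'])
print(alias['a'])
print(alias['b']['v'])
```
[8, 7, 5, 59]
[7, 7, 275]
[8, 7, 5]
[7, 7]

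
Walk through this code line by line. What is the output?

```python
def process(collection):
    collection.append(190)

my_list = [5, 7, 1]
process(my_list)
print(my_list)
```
[5, 7, 1, 190]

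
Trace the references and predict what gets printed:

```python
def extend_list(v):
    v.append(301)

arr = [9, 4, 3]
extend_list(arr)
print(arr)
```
[9, 4, 3, 301]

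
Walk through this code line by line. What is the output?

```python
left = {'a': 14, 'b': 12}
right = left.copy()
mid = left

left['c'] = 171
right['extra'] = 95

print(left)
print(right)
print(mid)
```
{'a': 14, 'b': 12, 'c': 171}
{'a': 14, 'b': 12, 'extra': 95}
{'a': 14, 'b': 12, 'c': 171}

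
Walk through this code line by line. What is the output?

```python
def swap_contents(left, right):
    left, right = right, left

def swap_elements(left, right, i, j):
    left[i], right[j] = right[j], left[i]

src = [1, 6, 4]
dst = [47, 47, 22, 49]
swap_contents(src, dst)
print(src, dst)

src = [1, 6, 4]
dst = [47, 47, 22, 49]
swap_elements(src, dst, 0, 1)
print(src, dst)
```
[1, 6, 4] [47, 47, 22, 49]
[47, 6, 4] [47, 1, 22, 49]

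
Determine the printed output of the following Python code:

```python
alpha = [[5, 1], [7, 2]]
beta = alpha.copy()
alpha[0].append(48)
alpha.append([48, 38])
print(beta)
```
[[5, 1, 48], [7, 2]]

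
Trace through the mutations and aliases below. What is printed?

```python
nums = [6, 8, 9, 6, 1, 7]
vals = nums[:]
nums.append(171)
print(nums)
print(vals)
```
[6, 8, 9, 6, 1, 7, 171]
[6, 8, 9, 6, 1, 7]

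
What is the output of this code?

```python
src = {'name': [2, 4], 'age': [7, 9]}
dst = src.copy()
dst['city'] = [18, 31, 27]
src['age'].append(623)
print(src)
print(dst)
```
{'name': [2, 4], 'age': [7, 9, 623]}
{'name': [2, 4], 'age': [7, 9, 623], 'city': [18, 31, 27]}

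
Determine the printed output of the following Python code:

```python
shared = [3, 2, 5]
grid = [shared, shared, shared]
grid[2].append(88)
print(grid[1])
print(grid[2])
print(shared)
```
[3, 2, 5, 88]
[3, 2, 5, 88]
[3, 2, 5, 88]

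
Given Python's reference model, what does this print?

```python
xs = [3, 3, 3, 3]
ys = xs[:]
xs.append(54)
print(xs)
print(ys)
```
[3, 3, 3, 3, 54]
[3, 3, 3, 3]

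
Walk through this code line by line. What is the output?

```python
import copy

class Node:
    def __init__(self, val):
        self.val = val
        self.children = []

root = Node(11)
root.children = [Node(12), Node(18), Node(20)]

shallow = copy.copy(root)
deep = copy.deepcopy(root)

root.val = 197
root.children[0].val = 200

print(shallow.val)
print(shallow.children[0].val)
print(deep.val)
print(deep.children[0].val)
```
11
200
11
12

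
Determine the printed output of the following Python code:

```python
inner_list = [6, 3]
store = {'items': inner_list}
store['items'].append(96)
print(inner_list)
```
[6, 3, 96]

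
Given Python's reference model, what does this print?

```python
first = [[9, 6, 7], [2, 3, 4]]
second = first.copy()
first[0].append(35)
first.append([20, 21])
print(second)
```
[[9, 6, 7, 35], [2, 3, 4]]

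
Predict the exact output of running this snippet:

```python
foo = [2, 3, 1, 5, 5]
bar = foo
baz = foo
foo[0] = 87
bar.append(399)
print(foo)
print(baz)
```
[87, 3, 1, 5, 5, 399]
[87, 3, 1, 5, 5, 399]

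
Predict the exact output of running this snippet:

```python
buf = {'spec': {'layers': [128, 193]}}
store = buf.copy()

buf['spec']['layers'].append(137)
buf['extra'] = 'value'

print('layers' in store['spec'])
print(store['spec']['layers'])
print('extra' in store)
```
True
[128, 193, 137]
False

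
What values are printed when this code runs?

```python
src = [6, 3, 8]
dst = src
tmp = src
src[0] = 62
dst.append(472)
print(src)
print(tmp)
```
[62, 3, 8, 472]
[62, 3, 8, 472]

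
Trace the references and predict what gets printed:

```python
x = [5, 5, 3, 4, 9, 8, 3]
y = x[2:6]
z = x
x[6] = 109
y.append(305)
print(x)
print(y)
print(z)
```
[5, 5, 3, 4, 9, 8, 109]
[3, 4, 9, 8, 305]
[5, 5, 3, 4, 9, 8, 109]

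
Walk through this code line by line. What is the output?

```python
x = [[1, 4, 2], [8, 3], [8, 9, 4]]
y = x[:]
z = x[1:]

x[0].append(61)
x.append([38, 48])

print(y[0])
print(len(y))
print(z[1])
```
[1, 4, 2, 61]
3
[8, 9, 4]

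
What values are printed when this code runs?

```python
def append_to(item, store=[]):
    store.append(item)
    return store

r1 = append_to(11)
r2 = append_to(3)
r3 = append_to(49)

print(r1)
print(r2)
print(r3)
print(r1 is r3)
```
[11, 3, 49]
[11, 3, 49]
[11, 3, 49]
True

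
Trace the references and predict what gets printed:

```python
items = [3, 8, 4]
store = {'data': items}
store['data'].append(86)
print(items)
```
[3, 8, 4, 86]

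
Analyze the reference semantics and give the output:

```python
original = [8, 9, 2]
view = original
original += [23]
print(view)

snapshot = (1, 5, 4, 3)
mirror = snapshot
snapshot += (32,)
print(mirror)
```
[8, 9, 2, 23]
(1, 5, 4, 3)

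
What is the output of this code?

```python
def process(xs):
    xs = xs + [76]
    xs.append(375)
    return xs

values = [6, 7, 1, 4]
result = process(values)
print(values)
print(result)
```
[6, 7, 1, 4]
[6, 7, 1, 4, 76, 375]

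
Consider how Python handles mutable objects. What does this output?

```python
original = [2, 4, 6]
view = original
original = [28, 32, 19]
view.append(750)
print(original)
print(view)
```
[28, 32, 19]
[2, 4, 6, 750]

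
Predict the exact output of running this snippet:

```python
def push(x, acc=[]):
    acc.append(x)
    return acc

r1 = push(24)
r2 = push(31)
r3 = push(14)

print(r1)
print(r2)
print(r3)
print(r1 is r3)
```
[24, 31, 14]
[24, 31, 14]
[24, 31, 14]
True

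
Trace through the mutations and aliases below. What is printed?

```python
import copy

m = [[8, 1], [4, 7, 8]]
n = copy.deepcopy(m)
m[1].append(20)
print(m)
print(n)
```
[[8, 1], [4, 7, 8, 20]]
[[8, 1], [4, 7, 8]]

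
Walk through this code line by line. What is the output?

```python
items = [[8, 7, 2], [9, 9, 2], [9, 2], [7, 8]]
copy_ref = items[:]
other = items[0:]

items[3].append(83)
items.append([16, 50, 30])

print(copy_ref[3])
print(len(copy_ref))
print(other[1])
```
[7, 8, 83]
4
[9, 9, 2]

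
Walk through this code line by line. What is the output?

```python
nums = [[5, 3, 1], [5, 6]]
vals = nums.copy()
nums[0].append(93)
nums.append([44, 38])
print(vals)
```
[[5, 3, 1, 93], [5, 6]]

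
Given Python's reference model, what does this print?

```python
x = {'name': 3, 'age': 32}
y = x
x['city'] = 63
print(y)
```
{'name': 3, 'age': 32, 'city': 63}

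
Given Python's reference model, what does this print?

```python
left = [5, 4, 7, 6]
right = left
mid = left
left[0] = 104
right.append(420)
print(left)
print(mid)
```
[104, 4, 7, 6, 420]
[104, 4, 7, 6, 420]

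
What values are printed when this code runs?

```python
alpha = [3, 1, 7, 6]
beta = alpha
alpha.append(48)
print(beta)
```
[3, 1, 7, 6, 48]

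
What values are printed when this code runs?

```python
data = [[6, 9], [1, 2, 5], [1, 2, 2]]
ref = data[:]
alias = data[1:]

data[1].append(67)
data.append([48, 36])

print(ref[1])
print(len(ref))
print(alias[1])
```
[1, 2, 5, 67]
3
[1, 2, 2]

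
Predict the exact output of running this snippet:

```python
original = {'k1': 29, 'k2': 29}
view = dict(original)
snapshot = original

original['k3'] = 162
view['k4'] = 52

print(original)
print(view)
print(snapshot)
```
{'k1': 29, 'k2': 29, 'k3': 162}
{'k1': 29, 'k2': 29, 'k4': 52}
{'k1': 29, 'k2': 29, 'k3': 162}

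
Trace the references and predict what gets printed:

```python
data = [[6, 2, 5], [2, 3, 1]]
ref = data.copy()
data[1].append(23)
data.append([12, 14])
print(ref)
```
[[6, 2, 5], [2, 3, 1, 23]]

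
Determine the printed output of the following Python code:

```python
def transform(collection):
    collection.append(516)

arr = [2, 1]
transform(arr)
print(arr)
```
[2, 1, 516]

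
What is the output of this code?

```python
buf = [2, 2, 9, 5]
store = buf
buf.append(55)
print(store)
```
[2, 2, 9, 5, 55]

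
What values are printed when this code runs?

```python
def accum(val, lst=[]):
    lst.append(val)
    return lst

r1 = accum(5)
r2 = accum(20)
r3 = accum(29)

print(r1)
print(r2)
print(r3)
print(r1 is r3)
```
[5, 20, 29]
[5, 20, 29]
[5, 20, 29]
True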